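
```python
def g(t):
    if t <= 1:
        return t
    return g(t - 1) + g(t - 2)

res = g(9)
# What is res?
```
Call trace (a repeated sub-call is expanded the first time; later identical calls just restate its return value):
g(t=9)
  g(t=8)
    g(t=7)
      g(t=6)
        g(t=5)
          g(t=4)
            g(t=3)
              g(t=2)
                g(t=1)
                -> return 1
                g(t=0)
                -> return 0
              -> return 1
              g(t=1)
              -> return 1
            -> return 2
            g(t=2) -> return 1  (same call as traced above)
          -> return 3
          g(t=3) -> return 2  (same call as traced above)
        -> return 5
        g(t=4) -> return 3  (same call as traced above)
      -> return 8
      g(t=5) -> return 5  (same call as traced above)
    -> return 13
    g(t=6) -> return 8  (same call as traced above)
  -> return 21
  g(t=7) -> return 13  (same call as traced above)
-> return 34

Final answer: 34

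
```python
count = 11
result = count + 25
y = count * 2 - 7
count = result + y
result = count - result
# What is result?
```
Trace:
  count=11
  count=11, result=36
  count=11, result=36, y=15
  count=51, result=36, y=15
  count=51, result=15, y=15

Final answer: 15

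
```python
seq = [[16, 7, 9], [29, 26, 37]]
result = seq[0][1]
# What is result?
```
Trace:
  seq=[[16, 7, 9], [29, 26, 37]]
  seq=[[16, 7, 9], [29, 26, 37]], result=7

Final answer: 7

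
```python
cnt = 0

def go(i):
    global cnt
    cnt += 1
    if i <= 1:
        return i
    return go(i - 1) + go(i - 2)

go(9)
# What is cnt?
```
Call trace (a repeated sub-call is expanded the first time; later identical calls just restate its return value):
go(i=9)
  go(i=8)
    go(i=7)
      go(i=6)
        go(i=5)
          go(i=4)
            go(i=3)
              go(i=2)
                go(i=1)
                -> return 1
                go(i=0)
                -> return 0
              -> return 1
              go(i=1)
              -> return 1
            -> return 2
            go(i=2) -> return 1  (same call as traced above)
          -> return 3
          go(i=3) -> return 2  (same call as traced above)
        -> return 5
        go(i=4) -> return 3  (same call as traced above)
      -> return 8
      go(i=5) -> return 5  (same call as traced above)
    -> return 13
    go(i=6) -> return 8  (same call as traced above)
  -> return 21
  go(i=7) -> return 13  (same call as traced above)
-> return 34

cnt is incremented once per call, so count the calls in each subtree. Let C(i) = number of calls made by go(i).
C(0) = C(1) = 1 (base case, no recursion); C(i) = 1 + C(i - 1) + C(i - 2) otherwise.
C(2) = 1 + C(1) + C(0) = 1 + 1 + 1 = 3
C(3) = 1 + C(2) + C(1) = 1 + 3 + 1 = 5
C(4) = 1 + C(3) + C(2) = 1 + 5 + 3 = 9
C(5) = 1 + C(4) + C(3) = 1 + 9 + 5 = 15
C(6) = 1 + C(5) + C(4) = 1 + 15 + 9 = 25
C(7) = 1 + C(6) + C(5) = 1 + 25 + 15 = 41
C(8) = 1 + C(7) + C(6) = 1 + 41 + 25 = 67
C(9) = 1 + C(8) + C(7) = 1 + 67 + 41 = 109
cnt = C(9) = 109

Final answer: 109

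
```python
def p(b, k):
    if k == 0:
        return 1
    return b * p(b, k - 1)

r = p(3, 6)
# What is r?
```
Call trace:
p(b=3, k=6)
  p(b=3, k=5)
    p(b=3, k=4)
      p(b=3, k=3)
        p(b=3, k=2)
          p(b=3, k=1)
            p(b=3, k=0)
            -> return 1
          -> return 3
        -> return 9
      -> return 27
    -> return 81
  -> return 243
-> return 729

Final answer: 729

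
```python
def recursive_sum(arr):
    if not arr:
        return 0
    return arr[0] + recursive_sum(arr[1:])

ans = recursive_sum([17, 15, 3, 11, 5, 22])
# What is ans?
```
Call trace:
recursive_sum(arr=[17, 15, 3, 11, 5, 22])
  recursive_sum(arr=[15, 3, 11, 5, 22])
    recursive_sum(arr=[3, 11, 5, 22])
      recursive_sum(arr=[11, 5, 22])
        recursive_sum(arr=[5, 22])
          recursive_sum(arr=[22])
            recursive_sum(arr=[])
            -> return 0
          -> return 22
        -> return 27
      -> return 38
    -> return 41
  -> return 56
-> return 73

Final answer: 73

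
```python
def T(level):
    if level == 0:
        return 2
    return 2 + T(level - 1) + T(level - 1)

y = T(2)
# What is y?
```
Call trace (a repeated sub-call is expanded the first time; later identical calls just restate its return value):
T(level=2)
  T(level=1)
    T(level=0)
    -> return 2
    T(level=0)
    -> return 2
  -> return 6
  T(level=1) -> return 6  (same call as traced above)
-> return 14

Final answer: 14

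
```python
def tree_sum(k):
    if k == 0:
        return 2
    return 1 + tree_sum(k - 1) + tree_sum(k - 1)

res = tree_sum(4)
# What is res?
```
Call trace (a repeated sub-call is expanded the first time; later identical calls just restate its return value):
tree_sum(k=4)
  tree_sum(k=3)
    tree_sum(k=2)
      tree_sum(k=1)
        tree_sum(k=0)
        -> return 2
        tree_sum(k=0)
        -> return 2
      -> return 5
      tree_sum(k=1) -> return 5  (same call as traced above)
    -> return 11
    tree_sum(k=2) -> return 11  (same call as traced above)
  -> return 23
  tree_sum(k=3) -> return 23  (same call as traced above)
-> return 47

Final answer: 47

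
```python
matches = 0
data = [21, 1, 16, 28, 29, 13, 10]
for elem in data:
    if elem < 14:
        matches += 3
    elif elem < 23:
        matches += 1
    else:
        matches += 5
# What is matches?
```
Trace:
  matches=0
  matches=1, elem=21
  matches=4, elem=1
  matches=5, elem=16
  matches=10, elem=28
  matches=15, elem=29
  matches=18, elem=13
  matches=21, elem=10

Final answer: 21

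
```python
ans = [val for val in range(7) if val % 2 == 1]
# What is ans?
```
Trace:
  val=0
  val=1
  val=2
  val=3
  val=4
  val=5
  val=6
  ans=[1, 3, 5]

Final answer: [1, 3, 5]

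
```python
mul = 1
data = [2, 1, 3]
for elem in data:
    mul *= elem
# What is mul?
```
Trace:
  mul=1
  mul=2, elem=2
  mul=2, elem=1
  mul=6, elem=3

Final answer: 6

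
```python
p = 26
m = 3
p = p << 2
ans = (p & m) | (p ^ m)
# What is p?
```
Trace:
  p=26
  p=26, m=3
  p=104, m=3
  p=104, m=3, ans=107

Final answer: 104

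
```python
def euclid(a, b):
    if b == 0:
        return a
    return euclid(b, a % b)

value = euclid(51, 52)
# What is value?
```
Call trace:
euclid(a=51, b=52)
  euclid(a=52, b=51)
    euclid(a=51, b=1)
      euclid(a=1, b=0)
      -> return 1
    -> return 1
  -> return 1
-> return 1

Final answer: 1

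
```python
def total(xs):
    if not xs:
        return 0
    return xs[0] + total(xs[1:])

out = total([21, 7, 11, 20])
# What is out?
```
Call trace:
total(xs=[21, 7, 11, 20])
  total(xs=[7, 11, 20])
    total(xs=[11, 20])
      total(xs=[20])
        total(xs=[])
        -> return 0
      -> return 20
    -> return 31
  -> return 38
-> return 59

Final answer: 59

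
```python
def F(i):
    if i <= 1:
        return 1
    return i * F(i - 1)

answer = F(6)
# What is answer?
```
Call trace:
F(i=6)
  F(i=5)
    F(i=4)
      F(i=3)
        F(i=2)
          F(i=1)
          -> return 1
        -> return 2
      -> return 6
    -> return 24
  -> return 120
-> return 720

Final answer: 720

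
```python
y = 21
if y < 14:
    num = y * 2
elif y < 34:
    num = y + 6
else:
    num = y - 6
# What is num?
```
Trace:
  y=21
  y=21, num=27

Final answer: 27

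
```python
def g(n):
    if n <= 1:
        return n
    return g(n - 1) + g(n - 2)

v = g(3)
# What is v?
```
Call trace:
g(n=3)
  g(n=2)
    g(n=1)
    -> return 1
    g(n=0)
    -> return 0
  -> return 1
  g(n=1)
  -> return 1
-> return 2

Final answer: 2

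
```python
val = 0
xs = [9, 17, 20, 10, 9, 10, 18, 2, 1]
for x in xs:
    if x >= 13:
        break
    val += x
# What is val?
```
Trace:
  val=0
  val=9, x=9
  val=9, x=17

Final answer: 9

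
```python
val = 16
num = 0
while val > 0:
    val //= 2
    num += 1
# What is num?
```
Trace:
  val=16
  val=16, num=0
  val=8, num=1
  val=4, num=2
  val=2, num=3
  val=1, num=4
  val=0, num=5

Final answer: 5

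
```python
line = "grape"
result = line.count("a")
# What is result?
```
Trace:
  line='grape'
  line='grape', result=1

Final answer: 1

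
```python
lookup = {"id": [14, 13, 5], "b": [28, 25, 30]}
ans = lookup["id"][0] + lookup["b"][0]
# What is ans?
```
Trace:
  lookup={'id': [14, 13, 5], 'b': [28, 25, 30]}
  lookup={'id': [14, 13, 5], 'b': [28, 25, 30]}, ans=42

Final answer: 42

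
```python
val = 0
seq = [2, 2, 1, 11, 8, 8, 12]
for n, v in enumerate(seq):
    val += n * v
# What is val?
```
Trace:
  val=0
  val=0, n=0, v=2
  val=2, n=1, v=2
  val=4, n=2, v=1
  val=37, n=3, v=11
  val=69, n=4, v=8
  val=109, n=5, v=8
  val=181, n=6, v=12

Final answer: 181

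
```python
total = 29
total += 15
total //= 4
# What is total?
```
Trace:
  total=29
  total=44
  total=11

Final answer: 11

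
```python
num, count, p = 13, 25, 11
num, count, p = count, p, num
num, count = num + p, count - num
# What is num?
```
Trace:
  num=13, count=25, p=11
  num=25, count=11, p=13
  num=38, count=-14, p=13

Final answer: 38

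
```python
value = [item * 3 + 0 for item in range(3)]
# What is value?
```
Trace:
  item=0
  item=1
  item=2
  value=[0, 3, 6]

Final answer: [0, 3, 6]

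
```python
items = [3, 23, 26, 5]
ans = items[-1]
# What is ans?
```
Trace:
  items=[3, 23, 26, 5]
  items=[3, 23, 26, 5], ans=5

Final answer: 5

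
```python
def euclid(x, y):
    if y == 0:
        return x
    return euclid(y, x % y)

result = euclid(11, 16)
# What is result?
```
Call trace:
euclid(x=11, y=16)
  euclid(x=16, y=11)
    euclid(x=11, y=5)
      euclid(x=5, y=1)
        euclid(x=1, y=0)
        -> return 1
      -> return 1
    -> return 1
  -> return 1
-> return 1

Final answer: 1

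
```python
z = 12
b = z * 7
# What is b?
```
Trace:
  z=12
  z=12, b=84

Final answer: 84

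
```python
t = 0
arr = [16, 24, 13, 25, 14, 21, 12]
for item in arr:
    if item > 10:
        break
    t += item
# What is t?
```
Trace:
  t=0
  t=0, item=16

Final answer: 0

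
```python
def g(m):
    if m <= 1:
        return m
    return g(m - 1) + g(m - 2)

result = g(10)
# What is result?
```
Call trace (a repeated sub-call is expanded the first time; later identical calls just restate its return value):
g(m=10)
  g(m=9)
    g(m=8)
      g(m=7)
        g(m=6)
          g(m=5)
            g(m=4)
              g(m=3)
                g(m=2)
                  g(m=1)
                  -> return 1
                  g(m=0)
                  -> return 0
                -> return 1
                g(m=1)
                -> return 1
              -> return 2
              g(m=2) -> return 1  (same call as traced above)
            -> return 3
            g(m=3) -> return 2  (same call as traced above)
          -> return 5
          g(m=4) -> return 3  (same call as traced above)
        -> return 8
        g(m=5) -> return 5  (same call as traced above)
      -> return 13
      g(m=6) -> return 8  (same call as traced above)
    -> return 21
    g(m=7) -> return 13  (same call as traced above)
  -> return 34
  g(m=8) -> return 21  (same call as traced above)
-> return 55

Final answer: 55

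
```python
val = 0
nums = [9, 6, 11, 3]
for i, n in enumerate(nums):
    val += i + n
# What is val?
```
Trace:
  val=0
  val=9, i=0, n=9
  val=16, i=1, n=6
  val=29, i=2, n=11
  val=35, i=3, n=3

Final answer: 35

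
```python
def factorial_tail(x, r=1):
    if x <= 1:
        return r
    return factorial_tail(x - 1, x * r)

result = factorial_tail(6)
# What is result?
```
Call trace:
factorial_tail(x=6, r=1)
  factorial_tail(x=5, r=6)
    factorial_tail(x=4, r=30)
      factorial_tail(x=3, r=120)
        factorial_tail(x=2, r=360)
          factorial_tail(x=1, r=720)
          -> return 720
        -> return 720
      -> return 720
    -> return 720
  -> return 720
-> return 720

Final answer: 720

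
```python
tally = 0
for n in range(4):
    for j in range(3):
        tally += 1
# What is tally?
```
Trace:
  tally=0
  tally=1, n=0, j=0
  tally=2, n=0, j=1
  tally=3, n=0, j=2
  tally=4, n=1, j=0
  tally=5, n=1, j=1
  tally=6, n=1, j=2
  tally=7, n=2, j=0
  tally=8, n=2, j=1
  tally=9, n=2, j=2
  tally=10, n=3, j=0
  tally=11, n=3, j=1
  tally=12, n=3, j=2

Final answer: 12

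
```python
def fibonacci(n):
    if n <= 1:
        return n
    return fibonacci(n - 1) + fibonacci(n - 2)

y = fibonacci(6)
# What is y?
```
Call trace (a repeated sub-call is expanded the first time; later identical calls just restate its return value):
fibonacci(n=6)
  fibonacci(n=5)
    fibonacci(n=4)
      fibonacci(n=3)
        fibonacci(n=2)
          fibonacci(n=1)
          -> return 1
          fibonacci(n=0)
          -> return 0
        -> return 1
        fibonacci(n=1)
        -> return 1
      -> return 2
      fibonacci(n=2) -> return 1  (same call as traced above)
    -> return 3
    fibonacci(n=3) -> return 2  (same call as traced above)
  -> return 5
  fibonacci(n=4) -> return 3  (same call as traced above)
-> return 8

Final answer: 8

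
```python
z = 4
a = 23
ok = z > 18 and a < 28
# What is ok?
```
Trace:
  z=4
  z=4, a=23
  z=4, a=23, ok=False

Final answer: False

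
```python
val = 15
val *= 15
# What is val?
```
Trace:
  val=15
  val=225

Final answer: 225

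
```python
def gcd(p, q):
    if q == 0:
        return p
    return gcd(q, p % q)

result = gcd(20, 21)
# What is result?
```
Call trace:
gcd(p=20, q=21)
  gcd(p=21, q=20)
    gcd(p=20, q=1)
      gcd(p=1, q=0)
      -> return 1
    -> return 1
  -> return 1
-> return 1

Final answer: 1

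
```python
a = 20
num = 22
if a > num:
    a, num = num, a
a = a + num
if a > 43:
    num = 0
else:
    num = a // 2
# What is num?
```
Trace:
  a=20
  a=20, num=22
  a=20, num=22
  a=42, num=22
  a=42, num=21

Final answer: 21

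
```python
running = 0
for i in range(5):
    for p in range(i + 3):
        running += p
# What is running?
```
Trace:
  running=0
  running=0, i=0, p=0
  running=1, i=0, p=1
  running=3, i=0, p=2
  running=3, i=1, p=0
  running=4, i=1, p=1
  running=6, i=1, p=2
  running=9, i=1, p=3
  running=9, i=2, p=0
  running=10, i=2, p=1
  running=12, i=2, p=2
  running=15, i=2, p=3
  running=19, i=2, p=4
  running=19, i=3, p=0
  running=20, i=3, p=1
  running=22, i=3, p=2
  running=25, i=3, p=3
  running=29, i=3, p=4
  running=34, i=3, p=5
  running=34, i=4, p=0
  running=35, i=4, p=1
  running=37, i=4, p=2
  running=40, i=4, p=3
  running=44, i=4, p=4
  running=49, i=4, p=5
  running=55, i=4, p=6

Final answer: 55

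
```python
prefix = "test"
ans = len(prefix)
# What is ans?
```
Trace:
  prefix='test'
  prefix='test', ans=4

Final answer: 4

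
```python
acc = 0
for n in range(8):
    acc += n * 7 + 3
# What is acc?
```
Trace:
  acc=0
  acc=3, n=0
  acc=13, n=1
  acc=30, n=2
  acc=54, n=3
  acc=85, n=4
  acc=123, n=5
  acc=168, n=6
  acc=220, n=7

Final answer: 220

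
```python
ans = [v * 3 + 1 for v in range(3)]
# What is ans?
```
Trace:
  v=0
  v=1
  v=2
  ans=[1, 4, 7]

Final answer: [1, 4, 7]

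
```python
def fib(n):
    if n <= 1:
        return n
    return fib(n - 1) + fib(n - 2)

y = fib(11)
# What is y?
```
Call trace (a repeated sub-call is expanded the first time; later identical calls just restate its return value):
fib(n=11)
  fib(n=10)
    fib(n=9)
      fib(n=8)
        fib(n=7)
          fib(n=6)
            fib(n=5)
              fib(n=4)
                fib(n=3)
                  fib(n=2)
                    fib(n=1)
                    -> return 1
                    fib(n=0)
                    -> return 0
                  -> return 1
                  fib(n=1)
                  -> return 1
                -> return 2
                fib(n=2) -> return 1  (same call as traced above)
              -> return 3
              fib(n=3) -> return 2  (same call as traced above)
            -> return 5
            fib(n=4) -> return 3  (same call as traced above)
          -> return 8
          fib(n=5) -> return 5  (same call as traced above)
        -> return 13
        fib(n=6) -> return 8  (same call as traced above)
      -> return 21
      fib(n=7) -> return 13  (same call as traced above)
    -> return 34
    fib(n=8) -> return 21  (same call as traced above)
  -> return 55
  fib(n=9) -> return 34  (same call as traced above)
-> return 89

Final answer: 89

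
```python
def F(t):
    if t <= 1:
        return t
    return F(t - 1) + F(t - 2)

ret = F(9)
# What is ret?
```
Call trace (a repeated sub-call is expanded the first time; later identical calls just restate its return value):
F(t=9)
  F(t=8)
    F(t=7)
      F(t=6)
        F(t=5)
          F(t=4)
            F(t=3)
              F(t=2)
                F(t=1)
                -> return 1
                F(t=0)
                -> return 0
              -> return 1
              F(t=1)
              -> return 1
            -> return 2
            F(t=2) -> return 1  (same call as traced above)
          -> return 3
          F(t=3) -> return 2  (same call as traced above)
        -> return 5
        F(t=4) -> return 3  (same call as traced above)
      -> return 8
      F(t=5) -> return 5  (same call as traced above)
    -> return 13
    F(t=6) -> return 8  (same call as traced above)
  -> return 21
  F(t=7) -> return 13  (same call as traced above)
-> return 34

Final answer: 34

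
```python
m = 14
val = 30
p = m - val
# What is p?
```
Trace:
  m=14
  m=14, val=30
  m=14, val=30, p=-16

Final answer: -16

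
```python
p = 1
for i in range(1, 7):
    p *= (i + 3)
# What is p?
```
Trace:
  p=1
  p=4, i=1
  p=20, i=2
  p=120, i=3
  p=840, i=4
  p=6720, i=5
  p=60480, i=6

Final answer: 60480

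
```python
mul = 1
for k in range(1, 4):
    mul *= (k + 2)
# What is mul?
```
Trace:
  mul=1
  mul=3, k=1
  mul=12, k=2
  mul=60, k=3

Final answer: 60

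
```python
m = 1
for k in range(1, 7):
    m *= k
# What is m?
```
Trace:
  m=1
  m=1, k=1
  m=2, k=2
  m=6, k=3
  m=24, k=4
  m=120, k=5
  m=720, k=6

Final answer: 720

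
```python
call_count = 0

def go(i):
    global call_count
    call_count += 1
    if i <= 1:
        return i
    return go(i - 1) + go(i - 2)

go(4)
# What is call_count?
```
Call trace (a repeated sub-call is expanded the first time; later identical calls just restate its return value):
go(i=4)
  go(i=3)
    go(i=2)
      go(i=1)
      -> return 1
      go(i=0)
      -> return 0
    -> return 1
    go(i=1)
    -> return 1
  -> return 2
  go(i=2) -> return 1  (same call as traced above)
-> return 3

call_count is incremented once per call, so count the calls in each subtree. Let C(i) = number of calls made by go(i).
C(0) = C(1) = 1 (base case, no recursion); C(i) = 1 + C(i - 1) + C(i - 2) otherwise.
C(2) = 1 + C(1) + C(0) = 1 + 1 + 1 = 3
C(3) = 1 + C(2) + C(1) = 1 + 3 + 1 = 5
C(4) = 1 + C(3) + C(2) = 1 + 5 + 3 = 9
call_count = C(4) = 9

Final answer: 9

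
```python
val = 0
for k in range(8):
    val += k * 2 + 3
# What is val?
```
Trace:
  val=0
  val=3, k=0
  val=8, k=1
  val=15, k=2
  val=24, k=3
  val=35, k=4
  val=48, k=5
  val=63, k=6
  val=80, k=7

Final answer: 80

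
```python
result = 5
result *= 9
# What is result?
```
Trace:
  result=5
  result=45

Final answer: 45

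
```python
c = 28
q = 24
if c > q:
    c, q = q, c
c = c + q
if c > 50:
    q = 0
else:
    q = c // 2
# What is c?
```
Trace:
  c=28
  c=28, q=24
  c=24, q=28
  c=52, q=28
  c=52, q=0

Final answer: 52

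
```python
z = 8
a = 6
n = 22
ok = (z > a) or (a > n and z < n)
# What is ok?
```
Trace:
  z=8
  z=8, a=6
  z=8, a=6, n=22
  z=8, a=6, n=22, ok=True

Final answer: True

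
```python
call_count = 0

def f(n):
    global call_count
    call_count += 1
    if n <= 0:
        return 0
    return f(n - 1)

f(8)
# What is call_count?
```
Call trace:
f(n=8)
  f(n=7)
    f(n=6)
      f(n=5)
        f(n=4)
          f(n=3)
            f(n=2)
              f(n=1)
                f(n=0)
                -> return 0
              -> return 0
            -> return 0
          -> return 0
        -> return 0
      -> return 0
    -> return 0
  -> return 0
-> return 0

call_count is incremented once per call. f is entered once for each n = 8, 7, 6, 5, 4, 3, 2, 1, 0 (the n <= 0 call returns without recursing), i.e. 8 + 1 calls.
call_count = 9

Final answer: 9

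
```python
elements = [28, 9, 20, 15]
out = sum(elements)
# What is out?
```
Trace:
  elements=[28, 9, 20, 15]
  elements=[28, 9, 20, 15], out=72

Final answer: 72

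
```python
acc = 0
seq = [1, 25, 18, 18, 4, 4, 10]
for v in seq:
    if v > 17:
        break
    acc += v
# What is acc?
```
Trace:
  acc=0
  acc=1, v=1
  acc=1, v=25

Final answer: 1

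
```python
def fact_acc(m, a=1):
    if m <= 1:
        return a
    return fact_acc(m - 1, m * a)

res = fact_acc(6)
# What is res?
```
Call trace:
fact_acc(m=6, a=1)
  fact_acc(m=5, a=6)
    fact_acc(m=4, a=30)
      fact_acc(m=3, a=120)
        fact_acc(m=2, a=360)
          fact_acc(m=1, a=720)
          -> return 720
        -> return 720
      -> return 720
    -> return 720
  -> return 720
-> return 720

Final answer: 720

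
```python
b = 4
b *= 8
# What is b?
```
Trace:
  b=4
  b=32

Final answer: 32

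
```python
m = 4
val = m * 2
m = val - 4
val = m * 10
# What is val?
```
Trace:
  m=4
  m=4, val=8
  m=4, val=8
  m=4, val=40

Final answer: 40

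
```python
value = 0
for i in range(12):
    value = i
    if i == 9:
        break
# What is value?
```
Trace:
  value=0
  value=0, i=0
  value=1, i=1
  value=2, i=2
  value=3, i=3
  value=4, i=4
  value=5, i=5
  value=6, i=6
  value=7, i=7
  value=8, i=8
  value=9, i=9

Final answer: 9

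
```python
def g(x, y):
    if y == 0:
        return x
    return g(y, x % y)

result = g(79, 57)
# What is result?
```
Call trace:
g(x=79, y=57)
  g(x=57, y=22)
    g(x=22, y=13)
      g(x=13, y=9)
        g(x=9, y=4)
          g(x=4, y=1)
            g(x=1, y=0)
            -> return 1
          -> return 1
        -> return 1
      -> return 1
    -> return 1
  -> return 1
-> return 1

Final answer: 1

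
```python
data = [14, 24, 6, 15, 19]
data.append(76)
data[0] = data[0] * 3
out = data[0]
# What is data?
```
Trace:
  data=[14, 24, 6, 15, 19]
  data=[14, 24, 6, 15, 19, 76]
  data=[42, 24, 6, 15, 19, 76]
  data=[42, 24, 6, 15, 19, 76], out=42

Final answer: [42, 24, 6, 15, 19, 76]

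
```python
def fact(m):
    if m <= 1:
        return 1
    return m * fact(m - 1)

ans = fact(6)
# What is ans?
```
Call trace:
fact(m=6)
  fact(m=5)
    fact(m=4)
      fact(m=3)
        fact(m=2)
          fact(m=1)
          -> return 1
        -> return 2
      -> return 6
    -> return 24
  -> return 120
-> return 720

Final answer: 720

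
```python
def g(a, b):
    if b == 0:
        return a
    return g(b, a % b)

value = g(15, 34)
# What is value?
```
Call trace:
g(a=15, b=34)
  g(a=34, b=15)
    g(a=15, b=4)
      g(a=4, b=3)
        g(a=3, b=1)
          g(a=1, b=0)
          -> return 1
        -> return 1
      -> return 1
    -> return 1
  -> return 1
-> return 1

Final answer: 1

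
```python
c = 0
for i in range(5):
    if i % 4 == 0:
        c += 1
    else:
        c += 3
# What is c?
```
Trace:
  c=0
  c=1, i=0
  c=4, i=1
  c=7, i=2
  c=10, i=3
  c=11, i=4

Final answer: 11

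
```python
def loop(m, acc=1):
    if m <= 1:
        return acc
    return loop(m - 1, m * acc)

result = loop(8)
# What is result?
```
Call trace:
loop(m=8, acc=1)
  loop(m=7, acc=8)
    loop(m=6, acc=56)
      loop(m=5, acc=336)
        loop(m=4, acc=1680)
          loop(m=3, acc=6720)
            loop(m=2, acc=20160)
              loop(m=1, acc=40320)
              -> return 40320
            -> return 40320
          -> return 40320
        -> return 40320
      -> return 40320
    -> return 40320
  -> return 40320
-> return 40320

Final answer: 40320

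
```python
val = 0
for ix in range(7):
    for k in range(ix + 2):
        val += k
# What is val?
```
Trace:
  val=0
  val=0, ix=0, k=0
  val=1, ix=0, k=1
  val=1, ix=1, k=0
  val=2, ix=1, k=1
  val=4, ix=1, k=2
  val=4, ix=2, k=0
  val=5, ix=2, k=1
  val=7, ix=2, k=2
  val=10, ix=2, k=3
  val=10, ix=3, k=0
  val=11, ix=3, k=1
  val=13, ix=3, k=2
  val=16, ix=3, k=3
  val=20, ix=3, k=4
  val=20, ix=4, k=0
  val=21, ix=4, k=1
  val=23, ix=4, k=2
  val=26, ix=4, k=3
  val=30, ix=4, k=4
  val=35, ix=4, k=5
  val=35, ix=5, k=0
  val=36, ix=5, k=1
  val=38, ix=5, k=2
  val=41, ix=5, k=3
  val=45, ix=5, k=4
  val=50, ix=5, k=5
  val=56, ix=5, k=6
  val=56, ix=6, k=0
  val=57, ix=6, k=1
  val=59, ix=6, k=2
  val=62, ix=6, k=3
  val=66, ix=6, k=4
  val=71, ix=6, k=5
  val=77, ix=6, k=6
  val=84, ix=6, k=7

Final answer: 84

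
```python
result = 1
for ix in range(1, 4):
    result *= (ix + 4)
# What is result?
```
Trace:
  result=1
  result=5, ix=1
  result=30, ix=2
  result=210, ix=3

Final answer: 210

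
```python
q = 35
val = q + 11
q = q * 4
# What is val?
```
Trace:
  q=35
  q=35, val=46
  q=140, val=46

Final answer: 46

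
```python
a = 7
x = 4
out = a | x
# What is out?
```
Trace:
  a=7
  a=7, x=4
  a=7, x=4, out=7

Final answer: 7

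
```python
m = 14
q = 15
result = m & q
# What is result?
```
Trace:
  m=14
  m=14, q=15
  m=14, q=15, result=14

Final answer: 14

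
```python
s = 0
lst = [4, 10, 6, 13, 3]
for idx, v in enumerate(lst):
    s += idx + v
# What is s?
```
Trace:
  s=0
  s=4, idx=0, v=4
  s=15, idx=1, v=10
  s=23, idx=2, v=6
  s=39, idx=3, v=13
  s=46, idx=4, v=3

Final answer: 46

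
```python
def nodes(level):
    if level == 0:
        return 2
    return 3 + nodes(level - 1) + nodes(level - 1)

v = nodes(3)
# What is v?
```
Call trace (a repeated sub-call is expanded the first time; later identical calls just restate its return value):
nodes(level=3)
  nodes(level=2)
    nodes(level=1)
      nodes(level=0)
      -> return 2
      nodes(level=0)
      -> return 2
    -> return 7
    nodes(level=1) -> return 7  (same call as traced above)
  -> return 17
  nodes(level=2) -> return 17  (same call as traced above)
-> return 37

Final answer: 37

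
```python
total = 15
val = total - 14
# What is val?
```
Trace:
  total=15
  total=15, val=1

Final answer: 1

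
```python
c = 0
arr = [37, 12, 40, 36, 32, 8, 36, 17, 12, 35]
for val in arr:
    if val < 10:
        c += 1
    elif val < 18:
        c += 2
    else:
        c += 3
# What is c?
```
Trace:
  c=0
  c=3, val=37
  c=5, val=12
  c=8, val=40
  c=11, val=36
  c=14, val=32
  c=15, val=8
  c=18, val=36
  c=20, val=17
  c=22, val=12
  c=25, val=35

Final answer: 25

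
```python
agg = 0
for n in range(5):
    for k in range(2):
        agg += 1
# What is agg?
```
Trace:
  agg=0
  agg=1, n=0, k=0
  agg=2, n=0, k=1
  agg=3, n=1, k=0
  agg=4, n=1, k=1
  agg=5, n=2, k=0
  agg=6, n=2, k=1
  agg=7, n=3, k=0
  agg=8, n=3, k=1
  agg=9, n=4, k=0
  agg=10, n=4, k=1

Final answer: 10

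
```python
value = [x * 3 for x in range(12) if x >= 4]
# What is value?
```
Trace:
  x=0
  x=1
  x=2
  x=3
  x=4
  x=5
  x=6
  x=7
  x=8
  x=9
  x=10
  x=11
  value=[12, 15, 18, 21, 24, 27, 30, 33]

Final answer: [12, 15, 18, 21, 24, 27, 30, 33]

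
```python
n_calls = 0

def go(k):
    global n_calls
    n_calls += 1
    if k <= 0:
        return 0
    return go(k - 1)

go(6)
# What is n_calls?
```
Call trace:
go(k=6)
  go(k=5)
    go(k=4)
      go(k=3)
        go(k=2)
          go(k=1)
            go(k=0)
            -> return 0
          -> return 0
        -> return 0
      -> return 0
    -> return 0
  -> return 0
-> return 0

n_calls is incremented once per call. go is entered once for each k = 6, 5, 4, 3, 2, 1, 0 (the k <= 0 call returns without recursing), i.e. 6 + 1 calls.
n_calls = 7

Final answer: 7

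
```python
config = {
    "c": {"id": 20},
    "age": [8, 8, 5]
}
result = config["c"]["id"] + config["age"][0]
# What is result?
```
Trace:
  config={'c': {'id': 20}, 'age': [8, 8, 5]}
  config={'c': {'id': 20}, 'age': [8, 8, 5]}, result=28

Final answer: 28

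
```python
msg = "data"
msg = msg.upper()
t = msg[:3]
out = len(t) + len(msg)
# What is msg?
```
Trace:
  msg='data'
  msg='DATA'
  msg='DATA', t='DAT'
  msg='DATA', t='DAT', out=7

Final answer: 'DATA'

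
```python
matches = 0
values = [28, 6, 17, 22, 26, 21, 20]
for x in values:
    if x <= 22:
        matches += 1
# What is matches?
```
Trace:
  matches=0
  matches=0, x=28
  matches=1, x=6
  matches=2, x=17
  matches=3, x=22
  matches=3, x=26
  matches=4, x=21
  matches=5, x=20

Final answer: 5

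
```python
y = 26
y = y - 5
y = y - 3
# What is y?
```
Trace:
  y=26
  y=21
  y=18

Final answer: 18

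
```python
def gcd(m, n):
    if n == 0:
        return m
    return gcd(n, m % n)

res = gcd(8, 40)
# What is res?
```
Call trace:
gcd(m=8, n=40)
  gcd(m=40, n=8)
    gcd(m=8, n=0)
    -> return 8
  -> return 8
-> return 8

Final answer: 8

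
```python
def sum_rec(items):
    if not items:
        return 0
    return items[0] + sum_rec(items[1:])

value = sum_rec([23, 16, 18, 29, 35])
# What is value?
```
Call trace:
sum_rec(items=[23, 16, 18, 29, 35])
  sum_rec(items=[16, 18, 29, 35])
    sum_rec(items=[18, 29, 35])
      sum_rec(items=[29, 35])
        sum_rec(items=[35])
          sum_rec(items=[])
          -> return 0
        -> return 35
      -> return 64
    -> return 82
  -> return 98
-> return 121

Final answer: 121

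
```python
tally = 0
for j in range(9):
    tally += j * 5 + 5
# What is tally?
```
Trace:
  tally=0
  tally=5, j=0
  tally=15, j=1
  tally=30, j=2
  tally=50, j=3
  tally=75, j=4
  tally=105, j=5
  tally=140, j=6
  tally=180, j=7
  tally=225, j=8

Final answer: 225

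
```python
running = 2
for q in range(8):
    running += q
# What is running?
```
Trace:
  running=2
  running=2, q=0
  running=3, q=1
  running=5, q=2
  running=8, q=3
  running=12, q=4
  running=17, q=5
  running=23, q=6
  running=30, q=7

Final answer: 30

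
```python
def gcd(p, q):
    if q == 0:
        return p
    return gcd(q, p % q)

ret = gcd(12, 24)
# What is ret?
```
Call trace:
gcd(p=12, q=24)
  gcd(p=24, q=12)
    gcd(p=12, q=0)
    -> return 12
  -> return 12
-> return 12

Final answer: 12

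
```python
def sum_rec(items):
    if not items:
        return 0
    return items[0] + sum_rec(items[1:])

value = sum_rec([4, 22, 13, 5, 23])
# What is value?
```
Call trace:
sum_rec(items=[4, 22, 13, 5, 23])
  sum_rec(items=[22, 13, 5, 23])
    sum_rec(items=[13, 5, 23])
      sum_rec(items=[5, 23])
        sum_rec(items=[23])
          sum_rec(items=[])
          -> return 0
        -> return 23
      -> return 28
    -> return 41
  -> return 63
-> return 67

Final answer: 67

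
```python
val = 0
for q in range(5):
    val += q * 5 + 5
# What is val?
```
Trace:
  val=0
  val=5, q=0
  val=15, q=1
  val=30, q=2
  val=50, q=3
  val=75, q=4

Final answer: 75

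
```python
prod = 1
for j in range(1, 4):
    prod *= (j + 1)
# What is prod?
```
Trace:
  prod=1
  prod=2, j=1
  prod=6, j=2
  prod=24, j=3

Final answer: 24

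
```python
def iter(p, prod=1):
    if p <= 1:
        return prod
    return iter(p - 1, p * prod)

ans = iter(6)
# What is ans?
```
Call trace:
iter(p=6, prod=1)
  iter(p=5, prod=6)
    iter(p=4, prod=30)
      iter(p=3, prod=120)
        iter(p=2, prod=360)
          iter(p=1, prod=720)
          -> return 720
        -> return 720
      -> return 720
    -> return 720
  -> return 720
-> return 720

Final answer: 720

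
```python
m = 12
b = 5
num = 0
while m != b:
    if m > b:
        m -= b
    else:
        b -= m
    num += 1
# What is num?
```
Trace:
  m=12
  m=12, b=5
  m=12, b=5, num=0
  m=7, b=5, num=1
  m=2, b=5, num=2
  m=2, b=3, num=3
  m=2, b=1, num=4
  m=1, b=1, num=5

Final answer: 5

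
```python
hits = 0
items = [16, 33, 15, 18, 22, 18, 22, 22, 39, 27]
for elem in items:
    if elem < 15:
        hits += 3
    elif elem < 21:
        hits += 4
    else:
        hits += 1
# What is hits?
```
Trace:
  hits=0
  hits=4, elem=16
  hits=5, elem=33
  hits=9, elem=15
  hits=13, elem=18
  hits=14, elem=22
  hits=18, elem=18
  hits=19, elem=22
  hits=20, elem=22
  hits=21, elem=39
  hits=22, elem=27

Final answer: 22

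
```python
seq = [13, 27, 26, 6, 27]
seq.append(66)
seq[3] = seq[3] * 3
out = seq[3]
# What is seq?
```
Trace:
  seq=[13, 27, 26, 6, 27]
  seq=[13, 27, 26, 6, 27, 66]
  seq=[13, 27, 26, 18, 27, 66]
  seq=[13, 27, 26, 18, 27, 66], out=18

Final answer: [13, 27, 26, 18, 27, 66]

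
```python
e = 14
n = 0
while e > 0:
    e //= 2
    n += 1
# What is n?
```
Trace:
  e=14
  e=14, n=0
  e=7, n=1
  e=3, n=2
  e=1, n=3
  e=0, n=4

Final answer: 4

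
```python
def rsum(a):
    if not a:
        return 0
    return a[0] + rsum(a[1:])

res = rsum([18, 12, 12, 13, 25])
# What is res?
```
Call trace:
rsum(a=[18, 12, 12, 13, 25])
  rsum(a=[12, 12, 13, 25])
    rsum(a=[12, 13, 25])
      rsum(a=[13, 25])
        rsum(a=[25])
          rsum(a=[])
          -> return 0
        -> return 25
      -> return 38
    -> return 50
  -> return 62
-> return 80

Final answer: 80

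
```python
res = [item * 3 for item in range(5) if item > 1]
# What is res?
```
Trace:
  item=0
  item=1
  item=2
  item=3
  item=4
  res=[6, 9, 12]

Final answer: [6, 9, 12]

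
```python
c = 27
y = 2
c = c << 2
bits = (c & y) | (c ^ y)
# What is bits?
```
Trace:
  c=27
  c=27, y=2
  c=108, y=2
  c=108, y=2, bits=110

Final answer: 110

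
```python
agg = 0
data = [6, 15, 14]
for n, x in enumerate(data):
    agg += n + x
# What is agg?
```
Trace:
  agg=0
  agg=6, n=0, x=6
  agg=22, n=1, x=15
  agg=38, n=2, x=14

Final answer: 38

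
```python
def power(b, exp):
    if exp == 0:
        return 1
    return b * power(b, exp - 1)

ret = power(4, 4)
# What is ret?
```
Call trace:
power(b=4, exp=4)
  power(b=4, exp=3)
    power(b=4, exp=2)
      power(b=4, exp=1)
        power(b=4, exp=0)
        -> return 1
      -> return 4
    -> return 16
  -> return 64
-> return 256

Final answer: 256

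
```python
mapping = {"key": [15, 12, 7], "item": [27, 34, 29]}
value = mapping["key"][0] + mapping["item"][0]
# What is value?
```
Trace:
  mapping={'key': [15, 12, 7], 'item': [27, 34, 29]}
  mapping={'key': [15, 12, 7], 'item': [27, 34, 29]}, value=42

Final answer: 42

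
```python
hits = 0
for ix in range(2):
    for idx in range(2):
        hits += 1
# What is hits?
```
Trace:
  hits=0
  hits=1, ix=0, idx=0
  hits=2, ix=0, idx=1
  hits=3, ix=1, idx=0
  hits=4, ix=1, idx=1

Final answer: 4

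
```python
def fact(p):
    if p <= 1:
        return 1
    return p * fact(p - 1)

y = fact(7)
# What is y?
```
Call trace:
fact(p=7)
  fact(p=6)
    fact(p=5)
      fact(p=4)
        fact(p=3)
          fact(p=2)
            fact(p=1)
            -> return 1
          -> return 2
        -> return 6
      -> return 24
    -> return 120
  -> return 720
-> return 5040

Final answer: 5040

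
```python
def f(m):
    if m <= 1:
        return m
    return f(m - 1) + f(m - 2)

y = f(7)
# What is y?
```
Call trace (a repeated sub-call is expanded the first time; later identical calls just restate its return value):
f(m=7)
  f(m=6)
    f(m=5)
      f(m=4)
        f(m=3)
          f(m=2)
            f(m=1)
            -> return 1
            f(m=0)
            -> return 0
          -> return 1
          f(m=1)
          -> return 1
        -> return 2
        f(m=2) -> return 1  (same call as traced above)
      -> return 3
      f(m=3) -> return 2  (same call as traced above)
    -> return 5
    f(m=4) -> return 3  (same call as traced above)
  -> return 8
  f(m=5) -> return 5  (same call as traced above)
-> return 13

Final answer: 13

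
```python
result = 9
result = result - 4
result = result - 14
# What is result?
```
Trace:
  result=9
  result=5
  result=-9

Final answer: -9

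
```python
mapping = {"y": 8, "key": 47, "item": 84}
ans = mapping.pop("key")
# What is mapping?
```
Trace:
  mapping={'y': 8, 'key': 47, 'item': 84}
  mapping={'y': 8, 'item': 84}, ans=47

Final answer: {'y': 8, 'item': 84}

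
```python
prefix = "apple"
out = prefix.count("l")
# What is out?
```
Trace:
  prefix='apple'
  prefix='apple', out=1

Final answer: 1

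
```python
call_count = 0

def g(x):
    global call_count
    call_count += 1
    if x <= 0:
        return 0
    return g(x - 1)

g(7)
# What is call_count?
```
Call trace:
g(x=7)
  g(x=6)
    g(x=5)
      g(x=4)
        g(x=3)
          g(x=2)
            g(x=1)
              g(x=0)
              -> return 0
            -> return 0
          -> return 0
        -> return 0
      -> return 0
    -> return 0
  -> return 0
-> return 0

call_count is incremented once per call. g is entered once for each x = 7, 6, 5, 4, 3, 2, 1, 0 (the x <= 0 call returns without recursing), i.e. 7 + 1 calls.
call_count = 8

Final answer: 8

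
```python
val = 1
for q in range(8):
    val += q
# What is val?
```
Trace:
  val=1
  val=1, q=0
  val=2, q=1
  val=4, q=2
  val=7, q=3
  val=11, q=4
  val=16, q=5
  val=22, q=6
  val=29, q=7

Final answer: 29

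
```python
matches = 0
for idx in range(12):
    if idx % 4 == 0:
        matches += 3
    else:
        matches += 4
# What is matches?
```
Trace:
  matches=0
  matches=3, idx=0
  matches=7, idx=1
  matches=11, idx=2
  matches=15, idx=3
  matches=18, idx=4
  matches=22, idx=5
  matches=26, idx=6
  matches=30, idx=7
  matches=33, idx=8
  matches=37, idx=9
  matches=41, idx=10
  matches=45, idx=11

Final answer: 45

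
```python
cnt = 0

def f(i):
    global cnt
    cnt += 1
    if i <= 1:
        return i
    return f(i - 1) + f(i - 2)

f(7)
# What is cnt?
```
Call trace (a repeated sub-call is expanded the first time; later identical calls just restate its return value):
f(i=7)
  f(i=6)
    f(i=5)
      f(i=4)
        f(i=3)
          f(i=2)
            f(i=1)
            -> return 1
            f(i=0)
            -> return 0
          -> return 1
          f(i=1)
          -> return 1
        -> return 2
        f(i=2) -> return 1  (same call as traced above)
      -> return 3
      f(i=3) -> return 2  (same call as traced above)
    -> return 5
    f(i=4) -> return 3  (same call as traced above)
  -> return 8
  f(i=5) -> return 5  (same call as traced above)
-> return 13

cnt is incremented once per call, so count the calls in each subtree. Let C(i) = number of calls made by f(i).
C(0) = C(1) = 1 (base case, no recursion); C(i) = 1 + C(i - 1) + C(i - 2) otherwise.
C(2) = 1 + C(1) + C(0) = 1 + 1 + 1 = 3
C(3) = 1 + C(2) + C(1) = 1 + 3 + 1 = 5
C(4) = 1 + C(3) + C(2) = 1 + 5 + 3 = 9
C(5) = 1 + C(4) + C(3) = 1 + 9 + 5 = 15
C(6) = 1 + C(5) + C(4) = 1 + 15 + 9 = 25
C(7) = 1 + C(6) + C(5) = 1 + 25 + 15 = 41
cnt = C(7) = 41

Final answer: 41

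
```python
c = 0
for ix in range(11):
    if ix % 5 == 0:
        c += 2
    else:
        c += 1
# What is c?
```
Trace:
  c=0
  c=2, ix=0
  c=3, ix=1
  c=4, ix=2
  c=5, ix=3
  c=6, ix=4
  c=8, ix=5
  c=9, ix=6
  c=10, ix=7
  c=11, ix=8
  c=12, ix=9
  c=14, ix=10

Final answer: 14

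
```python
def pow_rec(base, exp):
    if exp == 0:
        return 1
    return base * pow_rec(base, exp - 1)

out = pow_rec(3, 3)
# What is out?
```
Call trace:
pow_rec(base=3, exp=3)
  pow_rec(base=3, exp=2)
    pow_rec(base=3, exp=1)
      pow_rec(base=3, exp=0)
      -> return 1
    -> return 3
  -> return 9
-> return 27

Final answer: 27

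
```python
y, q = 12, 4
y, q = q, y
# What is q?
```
Trace:
  y=12, q=4
  y=4, q=12

Final answer: 12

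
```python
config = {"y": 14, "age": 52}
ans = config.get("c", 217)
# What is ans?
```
Trace:
  config={'y': 14, 'age': 52}
  config={'y': 14, 'age': 52}, ans=217

Final answer: 217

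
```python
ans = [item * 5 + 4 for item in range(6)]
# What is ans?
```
Trace:
  item=0
  item=1
  item=2
  item=3
  item=4
  item=5
  ans=[4, 9, 14, 19, 24, 29]

Final answer: [4, 9, 14, 19, 24, 29]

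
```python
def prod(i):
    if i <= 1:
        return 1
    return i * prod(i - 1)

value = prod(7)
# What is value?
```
Call trace:
prod(i=7)
  prod(i=6)
    prod(i=5)
      prod(i=4)
        prod(i=3)
          prod(i=2)
            prod(i=1)
            -> return 1
          -> return 2
        -> return 6
      -> return 24
    -> return 120
  -> return 720
-> return 5040

Final answer: 5040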